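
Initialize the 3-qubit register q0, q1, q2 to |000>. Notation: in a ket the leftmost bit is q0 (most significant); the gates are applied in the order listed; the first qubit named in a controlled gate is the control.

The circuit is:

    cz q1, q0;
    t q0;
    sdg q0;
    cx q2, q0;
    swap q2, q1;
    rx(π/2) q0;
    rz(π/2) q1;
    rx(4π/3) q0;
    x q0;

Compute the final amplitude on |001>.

|001> carries amplitude 0 in the final state.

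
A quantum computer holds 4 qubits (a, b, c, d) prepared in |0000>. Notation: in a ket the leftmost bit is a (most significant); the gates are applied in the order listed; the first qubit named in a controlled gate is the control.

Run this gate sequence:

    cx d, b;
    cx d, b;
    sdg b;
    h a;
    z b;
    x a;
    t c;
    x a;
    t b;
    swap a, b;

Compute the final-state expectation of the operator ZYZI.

In the final state, ZYZI has expectation 0. Key observation: gates 1-2 undo each other exactly, leaving only the rest of the circuit to track.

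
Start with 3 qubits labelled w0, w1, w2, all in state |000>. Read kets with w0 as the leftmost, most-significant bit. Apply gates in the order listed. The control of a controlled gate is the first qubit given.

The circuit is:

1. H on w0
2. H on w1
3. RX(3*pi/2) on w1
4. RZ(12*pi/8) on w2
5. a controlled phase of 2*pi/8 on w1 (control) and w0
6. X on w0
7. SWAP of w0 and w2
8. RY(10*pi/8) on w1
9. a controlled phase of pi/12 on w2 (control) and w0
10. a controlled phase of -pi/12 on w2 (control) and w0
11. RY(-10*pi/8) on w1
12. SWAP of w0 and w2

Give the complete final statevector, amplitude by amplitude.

After the circuit, the state carries amplitude sqrt(2)*(1 + I)*exp(I*pi/4)/4 on |000>, 0 on |001>, sqrt(2)*(-1 + I)/4 on |010>, 0 on |011>, sqrt(2)*(1 + I)*exp(I*pi/4)/4 on |100>, 0 on |101>, sqrt(2)*(1 + I)*exp(I*pi/4)/4 on |110>, 0 on |111>. Key observation: gates 7-12 undo each other exactly, leaving only the rest of the circuit to track.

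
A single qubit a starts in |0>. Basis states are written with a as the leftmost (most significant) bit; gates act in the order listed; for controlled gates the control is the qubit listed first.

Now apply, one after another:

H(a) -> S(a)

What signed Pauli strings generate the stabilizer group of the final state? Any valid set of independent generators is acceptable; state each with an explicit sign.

The stabilizer group can be generated by +Y, among other valid generating sets.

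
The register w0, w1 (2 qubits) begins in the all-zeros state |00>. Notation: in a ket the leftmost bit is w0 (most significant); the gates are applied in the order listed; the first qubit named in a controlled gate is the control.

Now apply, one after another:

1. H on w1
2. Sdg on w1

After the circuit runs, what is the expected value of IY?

In the final state, IY has expectation -1.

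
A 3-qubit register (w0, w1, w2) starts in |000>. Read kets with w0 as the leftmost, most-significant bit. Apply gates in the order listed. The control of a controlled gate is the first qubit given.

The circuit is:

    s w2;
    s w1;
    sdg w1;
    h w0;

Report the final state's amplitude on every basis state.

The resulting statevector has amplitude sqrt(2)/2 on |000>, sqrt(2)/2 on |100>, and 0 on every other basis state. Key observation: steps 2-3 multiply out to the identity, so the circuit reduces to the remaining gates.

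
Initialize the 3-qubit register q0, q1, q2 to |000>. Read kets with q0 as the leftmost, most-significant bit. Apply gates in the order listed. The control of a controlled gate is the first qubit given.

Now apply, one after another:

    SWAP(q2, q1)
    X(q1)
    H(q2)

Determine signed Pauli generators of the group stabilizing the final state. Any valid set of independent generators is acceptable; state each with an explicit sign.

The stabilizer group can be generated by +IIX, +ZII, -IZI, among other valid generating sets.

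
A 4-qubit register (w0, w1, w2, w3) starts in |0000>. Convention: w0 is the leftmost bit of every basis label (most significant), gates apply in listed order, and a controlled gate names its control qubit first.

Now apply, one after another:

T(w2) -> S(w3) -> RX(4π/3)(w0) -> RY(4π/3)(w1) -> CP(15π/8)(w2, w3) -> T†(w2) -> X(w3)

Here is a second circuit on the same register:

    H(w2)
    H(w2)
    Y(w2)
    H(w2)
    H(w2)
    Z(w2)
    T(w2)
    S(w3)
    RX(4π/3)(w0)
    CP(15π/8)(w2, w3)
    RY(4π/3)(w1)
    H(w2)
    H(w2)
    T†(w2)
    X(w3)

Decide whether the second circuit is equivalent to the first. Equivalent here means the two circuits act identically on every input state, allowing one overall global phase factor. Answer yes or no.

No, they are not equivalent — no single phase factor reconciles the two unitaries.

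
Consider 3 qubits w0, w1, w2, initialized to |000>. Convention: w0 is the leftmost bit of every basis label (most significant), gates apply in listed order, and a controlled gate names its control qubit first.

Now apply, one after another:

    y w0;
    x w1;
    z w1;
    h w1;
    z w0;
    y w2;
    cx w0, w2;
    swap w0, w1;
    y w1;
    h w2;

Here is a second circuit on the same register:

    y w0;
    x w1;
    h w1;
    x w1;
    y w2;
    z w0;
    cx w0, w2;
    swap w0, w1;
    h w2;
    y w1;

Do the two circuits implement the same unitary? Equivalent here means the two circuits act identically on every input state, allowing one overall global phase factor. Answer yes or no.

Yes: on every input state the two circuits agree up to one overall phase factor.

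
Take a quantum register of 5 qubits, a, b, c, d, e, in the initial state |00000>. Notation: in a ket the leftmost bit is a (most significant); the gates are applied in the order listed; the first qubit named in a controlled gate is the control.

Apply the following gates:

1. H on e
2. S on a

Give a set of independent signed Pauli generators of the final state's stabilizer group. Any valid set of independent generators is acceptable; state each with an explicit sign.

The stabilizer group can be generated by +IIIIX, +ZIIII, +IZIII, +IIZII, +IIIZI, among other valid generating sets.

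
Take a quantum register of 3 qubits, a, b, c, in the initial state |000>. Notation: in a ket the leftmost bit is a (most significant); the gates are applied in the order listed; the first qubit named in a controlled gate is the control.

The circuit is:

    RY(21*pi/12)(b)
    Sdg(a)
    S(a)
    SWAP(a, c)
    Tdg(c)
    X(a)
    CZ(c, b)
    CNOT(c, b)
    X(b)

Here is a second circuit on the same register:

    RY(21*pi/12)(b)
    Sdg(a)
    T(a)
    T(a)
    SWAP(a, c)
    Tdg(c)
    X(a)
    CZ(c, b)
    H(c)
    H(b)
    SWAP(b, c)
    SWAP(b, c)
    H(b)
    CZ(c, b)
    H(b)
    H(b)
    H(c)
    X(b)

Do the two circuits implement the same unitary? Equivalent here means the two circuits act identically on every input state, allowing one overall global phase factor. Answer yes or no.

No: there is an input state on which the two circuits produce genuinely different outputs (not merely differing by a phase).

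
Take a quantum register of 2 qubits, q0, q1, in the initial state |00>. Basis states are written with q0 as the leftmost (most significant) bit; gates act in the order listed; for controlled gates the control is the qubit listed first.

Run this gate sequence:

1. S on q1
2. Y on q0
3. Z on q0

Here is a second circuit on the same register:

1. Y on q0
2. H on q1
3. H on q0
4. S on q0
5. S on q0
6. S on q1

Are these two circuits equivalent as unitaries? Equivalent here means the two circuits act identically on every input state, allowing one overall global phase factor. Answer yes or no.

No: there is an input state on which the two circuits produce genuinely different outputs (not merely differing by a phase).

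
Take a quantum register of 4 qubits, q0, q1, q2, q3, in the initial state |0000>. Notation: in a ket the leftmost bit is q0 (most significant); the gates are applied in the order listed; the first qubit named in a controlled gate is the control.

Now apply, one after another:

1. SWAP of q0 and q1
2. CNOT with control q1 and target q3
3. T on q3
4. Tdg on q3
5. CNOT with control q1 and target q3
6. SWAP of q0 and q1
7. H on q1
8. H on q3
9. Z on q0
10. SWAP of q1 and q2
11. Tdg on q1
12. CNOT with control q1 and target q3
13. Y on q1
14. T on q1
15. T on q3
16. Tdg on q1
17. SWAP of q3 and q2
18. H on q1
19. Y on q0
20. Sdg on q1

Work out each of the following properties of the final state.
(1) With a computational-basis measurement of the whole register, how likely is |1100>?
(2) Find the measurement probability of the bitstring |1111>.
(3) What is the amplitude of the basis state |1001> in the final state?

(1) A full measurement returns |1100> with probability 1/8. Key observation: the block from step 1 through step 6 cancels to the identity and can be dropped.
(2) Outcome |1111> occurs with probability 1/8.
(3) The final state's coefficient on |1001> equals -sqrt(2)/4.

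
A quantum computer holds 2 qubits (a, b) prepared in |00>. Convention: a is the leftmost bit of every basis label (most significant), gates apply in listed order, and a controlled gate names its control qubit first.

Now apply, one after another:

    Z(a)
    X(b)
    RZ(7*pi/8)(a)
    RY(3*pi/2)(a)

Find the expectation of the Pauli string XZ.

In the final state, XZ has expectation 1.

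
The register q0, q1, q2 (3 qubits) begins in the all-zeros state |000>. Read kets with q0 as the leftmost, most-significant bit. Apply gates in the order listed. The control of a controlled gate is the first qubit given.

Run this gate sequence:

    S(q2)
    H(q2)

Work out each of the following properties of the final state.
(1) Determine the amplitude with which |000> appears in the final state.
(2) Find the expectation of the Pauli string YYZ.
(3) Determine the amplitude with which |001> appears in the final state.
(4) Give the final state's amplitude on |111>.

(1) |000> carries amplitude sqrt(2)/2 in the final state.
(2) The expectation value of YYZ is 0.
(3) The amplitude on |001> is sqrt(2)/2.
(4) The amplitude on |111> is 0.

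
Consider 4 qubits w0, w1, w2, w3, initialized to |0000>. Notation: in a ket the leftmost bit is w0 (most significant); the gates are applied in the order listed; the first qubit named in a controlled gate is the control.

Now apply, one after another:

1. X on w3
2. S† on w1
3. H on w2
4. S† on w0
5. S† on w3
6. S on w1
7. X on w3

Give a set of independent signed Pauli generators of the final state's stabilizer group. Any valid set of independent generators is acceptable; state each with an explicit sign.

The stabilizer group can be generated by +IIXI, +ZIII, +IZII, +IIIZ, among other valid generating sets.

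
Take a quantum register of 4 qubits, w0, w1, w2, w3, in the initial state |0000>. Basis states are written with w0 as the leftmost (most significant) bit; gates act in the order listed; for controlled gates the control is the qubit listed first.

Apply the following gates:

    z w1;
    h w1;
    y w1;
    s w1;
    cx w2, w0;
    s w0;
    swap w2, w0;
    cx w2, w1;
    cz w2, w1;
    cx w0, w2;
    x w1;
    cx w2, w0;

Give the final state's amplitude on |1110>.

The final state's coefficient on |1110> equals 0.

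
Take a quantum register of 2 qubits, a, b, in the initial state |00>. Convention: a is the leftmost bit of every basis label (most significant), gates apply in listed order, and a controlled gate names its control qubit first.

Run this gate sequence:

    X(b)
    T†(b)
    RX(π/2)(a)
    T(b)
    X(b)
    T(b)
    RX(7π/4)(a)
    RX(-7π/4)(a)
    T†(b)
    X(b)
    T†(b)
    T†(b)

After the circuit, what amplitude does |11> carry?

|11> carries amplitude -sqrt(2)/2 in the final state. Key observation: steps 4-11 multiply out to the identity, so the circuit reduces to the remaining gates.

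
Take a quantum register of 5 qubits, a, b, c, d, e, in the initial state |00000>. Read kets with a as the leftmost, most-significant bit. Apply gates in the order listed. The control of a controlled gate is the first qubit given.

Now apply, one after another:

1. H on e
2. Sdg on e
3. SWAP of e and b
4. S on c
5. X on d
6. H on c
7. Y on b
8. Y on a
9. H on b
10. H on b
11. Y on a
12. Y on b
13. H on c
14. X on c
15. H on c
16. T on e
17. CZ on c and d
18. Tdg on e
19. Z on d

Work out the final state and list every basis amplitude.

The resulting statevector has amplitude -1/2 on |00010>, -1/2 on |00110>, I/2 on |01010>, I/2 on |01110>, and 0 on every other basis state. Key observation: gates 6-13 undo each other exactly, leaving only the rest of the circuit to track.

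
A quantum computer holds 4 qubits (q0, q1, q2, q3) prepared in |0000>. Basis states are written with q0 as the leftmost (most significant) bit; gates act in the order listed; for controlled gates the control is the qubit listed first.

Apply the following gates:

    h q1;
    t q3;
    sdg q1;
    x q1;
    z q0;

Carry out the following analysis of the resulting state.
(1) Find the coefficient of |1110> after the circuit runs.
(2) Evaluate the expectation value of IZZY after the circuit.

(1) The final state's coefficient on |1110> equals 0.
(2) The observable IZZY averages to 0.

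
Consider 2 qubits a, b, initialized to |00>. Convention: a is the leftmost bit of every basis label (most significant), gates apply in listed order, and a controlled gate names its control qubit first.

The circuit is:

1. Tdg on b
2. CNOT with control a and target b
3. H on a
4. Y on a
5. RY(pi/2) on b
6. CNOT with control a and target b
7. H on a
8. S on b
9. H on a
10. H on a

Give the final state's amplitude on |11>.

The final state's coefficient on |11> equals sqrt(2)/2. Key observation: the block from step 9 through step 10 cancels to the identity and can be dropped.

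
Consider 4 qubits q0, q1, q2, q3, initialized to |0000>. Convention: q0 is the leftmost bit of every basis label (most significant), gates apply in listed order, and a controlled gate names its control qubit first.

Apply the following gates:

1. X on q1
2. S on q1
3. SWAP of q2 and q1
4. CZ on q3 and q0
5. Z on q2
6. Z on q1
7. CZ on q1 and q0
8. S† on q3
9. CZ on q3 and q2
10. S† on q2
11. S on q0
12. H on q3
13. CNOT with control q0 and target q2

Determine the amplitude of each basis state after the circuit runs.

The resulting statevector has amplitude -sqrt(2)/2 on |0010>, -sqrt(2)/2 on |0011>, and 0 on every other basis state.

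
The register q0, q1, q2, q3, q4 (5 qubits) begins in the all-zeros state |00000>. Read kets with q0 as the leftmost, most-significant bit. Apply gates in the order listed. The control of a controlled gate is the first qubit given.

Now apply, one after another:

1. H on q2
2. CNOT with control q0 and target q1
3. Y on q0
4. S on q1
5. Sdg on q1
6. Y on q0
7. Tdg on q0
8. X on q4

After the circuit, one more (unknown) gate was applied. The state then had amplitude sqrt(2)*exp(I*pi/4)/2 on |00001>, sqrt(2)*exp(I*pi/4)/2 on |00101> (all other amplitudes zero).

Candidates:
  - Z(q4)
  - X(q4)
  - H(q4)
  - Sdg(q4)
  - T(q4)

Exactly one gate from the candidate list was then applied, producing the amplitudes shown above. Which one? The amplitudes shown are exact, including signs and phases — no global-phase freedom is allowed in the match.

It was T(q4) that produced the state shown. Key observation: steps 3-6 multiply out to the identity, so the circuit reduces to the remaining gates.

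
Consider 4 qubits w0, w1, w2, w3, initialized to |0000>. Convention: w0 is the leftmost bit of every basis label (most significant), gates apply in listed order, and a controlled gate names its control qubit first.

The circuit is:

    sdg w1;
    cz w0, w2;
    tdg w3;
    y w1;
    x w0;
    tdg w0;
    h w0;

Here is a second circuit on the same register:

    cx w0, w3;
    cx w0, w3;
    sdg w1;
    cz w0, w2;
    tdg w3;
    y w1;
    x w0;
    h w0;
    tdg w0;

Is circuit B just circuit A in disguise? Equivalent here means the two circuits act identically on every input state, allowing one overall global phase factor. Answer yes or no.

No — the two circuits implement different unitaries, even allowing a global phase.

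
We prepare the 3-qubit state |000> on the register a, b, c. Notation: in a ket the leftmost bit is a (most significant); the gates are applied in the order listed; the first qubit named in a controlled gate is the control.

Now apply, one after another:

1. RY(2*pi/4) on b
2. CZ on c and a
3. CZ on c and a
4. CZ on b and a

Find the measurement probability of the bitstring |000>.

A full measurement returns |000> with probability 1/2. Key observation: the block from step 2 through step 3 cancels to the identity and can be dropped.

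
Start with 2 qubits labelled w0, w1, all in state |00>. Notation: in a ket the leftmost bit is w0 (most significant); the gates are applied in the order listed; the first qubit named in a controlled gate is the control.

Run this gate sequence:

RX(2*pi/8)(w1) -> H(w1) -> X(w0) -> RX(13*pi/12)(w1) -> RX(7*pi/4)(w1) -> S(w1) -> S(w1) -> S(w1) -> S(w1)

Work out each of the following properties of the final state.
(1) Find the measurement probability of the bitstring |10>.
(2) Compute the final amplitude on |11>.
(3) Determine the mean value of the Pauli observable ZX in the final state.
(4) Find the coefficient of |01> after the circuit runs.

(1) Outcome |10> occurs with probability sqrt(2)/8 + 1/2.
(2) The amplitude on |11> is -sqrt(12 - 6*sqrt(2))/8 + sqrt(2*sqrt(2) + 4)/8 - I*sqrt(6*sqrt(2) + 12)/8 + I*sqrt(4 - 2*sqrt(2))/8 + I*sqrt(2 - sqrt(2))/4 + I*sqrt(3*sqrt(2) + 6)/4.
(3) In the final state, ZX has expectation -sqrt(2)/2.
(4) The final state's coefficient on |01> equals 0.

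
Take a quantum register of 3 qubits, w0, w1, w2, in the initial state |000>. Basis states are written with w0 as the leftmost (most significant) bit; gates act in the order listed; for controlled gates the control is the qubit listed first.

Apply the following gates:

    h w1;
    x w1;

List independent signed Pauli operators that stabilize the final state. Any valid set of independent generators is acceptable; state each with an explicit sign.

The final state is stabilized by the group generated by +IXI, +ZII, +IIZ; other independent generating sets are equally valid.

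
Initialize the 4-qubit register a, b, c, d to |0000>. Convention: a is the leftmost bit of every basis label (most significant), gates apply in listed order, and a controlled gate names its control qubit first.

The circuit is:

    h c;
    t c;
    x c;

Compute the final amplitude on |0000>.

|0000> carries amplitude sqrt(2)*exp(I*pi/4)/2 in the final state.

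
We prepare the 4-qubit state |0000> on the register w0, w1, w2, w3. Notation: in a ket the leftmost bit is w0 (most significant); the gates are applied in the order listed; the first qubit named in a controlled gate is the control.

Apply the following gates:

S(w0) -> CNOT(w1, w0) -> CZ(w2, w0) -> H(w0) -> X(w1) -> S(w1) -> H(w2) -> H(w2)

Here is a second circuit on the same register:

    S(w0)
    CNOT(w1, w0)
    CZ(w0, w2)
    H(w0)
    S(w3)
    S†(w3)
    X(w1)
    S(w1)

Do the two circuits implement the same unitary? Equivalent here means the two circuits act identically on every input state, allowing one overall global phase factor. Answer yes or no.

Yes, they are equivalent — the unitaries differ by at most a global phase.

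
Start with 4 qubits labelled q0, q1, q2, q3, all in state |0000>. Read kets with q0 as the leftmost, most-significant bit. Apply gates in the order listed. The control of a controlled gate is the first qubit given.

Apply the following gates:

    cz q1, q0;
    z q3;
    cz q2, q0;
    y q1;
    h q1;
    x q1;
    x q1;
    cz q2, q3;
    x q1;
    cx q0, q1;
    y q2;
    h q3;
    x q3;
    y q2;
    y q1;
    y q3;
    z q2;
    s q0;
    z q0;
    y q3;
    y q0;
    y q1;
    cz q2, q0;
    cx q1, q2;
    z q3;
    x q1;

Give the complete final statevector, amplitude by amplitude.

After the circuit, the state carries amplitude -1/2 on |1010>, 1/2 on |1011>, 1/2 on |1100>, -1/2 on |1101>, and 0 on every other basis state.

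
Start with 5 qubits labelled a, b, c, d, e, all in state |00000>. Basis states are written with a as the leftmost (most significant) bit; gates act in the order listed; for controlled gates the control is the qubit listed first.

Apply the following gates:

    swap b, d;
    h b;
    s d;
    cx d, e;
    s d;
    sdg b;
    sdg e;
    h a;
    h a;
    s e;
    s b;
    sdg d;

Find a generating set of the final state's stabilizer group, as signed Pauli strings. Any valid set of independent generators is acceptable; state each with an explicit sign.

The final state is stabilized by the group generated by +IXIII, +ZIIII, +IIZII, +IIIZI, +IIIIZ; other independent generating sets are equally valid. Key observation: gates 5-12 undo each other exactly, leaving only the rest of the circuit to track.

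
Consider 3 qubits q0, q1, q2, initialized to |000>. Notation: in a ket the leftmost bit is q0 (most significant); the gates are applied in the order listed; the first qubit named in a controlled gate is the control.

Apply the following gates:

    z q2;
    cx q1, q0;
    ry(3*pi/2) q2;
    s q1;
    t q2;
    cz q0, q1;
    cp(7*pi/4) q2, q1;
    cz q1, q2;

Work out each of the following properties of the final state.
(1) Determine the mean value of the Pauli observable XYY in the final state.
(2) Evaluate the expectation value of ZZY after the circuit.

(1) The expectation value of XYY is 0.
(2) The expectation value of ZZY is -sqrt(2)/2.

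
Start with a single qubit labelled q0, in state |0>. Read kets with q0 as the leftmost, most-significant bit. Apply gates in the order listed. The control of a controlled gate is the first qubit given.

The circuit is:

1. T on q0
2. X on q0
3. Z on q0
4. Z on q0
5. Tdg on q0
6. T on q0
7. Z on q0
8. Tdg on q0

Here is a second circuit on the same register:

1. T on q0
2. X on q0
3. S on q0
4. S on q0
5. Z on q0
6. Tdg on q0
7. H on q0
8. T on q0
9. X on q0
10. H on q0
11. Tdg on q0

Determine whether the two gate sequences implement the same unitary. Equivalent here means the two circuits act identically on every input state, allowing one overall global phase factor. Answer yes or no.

No, they are not equivalent — no single phase factor reconciles the two unitaries.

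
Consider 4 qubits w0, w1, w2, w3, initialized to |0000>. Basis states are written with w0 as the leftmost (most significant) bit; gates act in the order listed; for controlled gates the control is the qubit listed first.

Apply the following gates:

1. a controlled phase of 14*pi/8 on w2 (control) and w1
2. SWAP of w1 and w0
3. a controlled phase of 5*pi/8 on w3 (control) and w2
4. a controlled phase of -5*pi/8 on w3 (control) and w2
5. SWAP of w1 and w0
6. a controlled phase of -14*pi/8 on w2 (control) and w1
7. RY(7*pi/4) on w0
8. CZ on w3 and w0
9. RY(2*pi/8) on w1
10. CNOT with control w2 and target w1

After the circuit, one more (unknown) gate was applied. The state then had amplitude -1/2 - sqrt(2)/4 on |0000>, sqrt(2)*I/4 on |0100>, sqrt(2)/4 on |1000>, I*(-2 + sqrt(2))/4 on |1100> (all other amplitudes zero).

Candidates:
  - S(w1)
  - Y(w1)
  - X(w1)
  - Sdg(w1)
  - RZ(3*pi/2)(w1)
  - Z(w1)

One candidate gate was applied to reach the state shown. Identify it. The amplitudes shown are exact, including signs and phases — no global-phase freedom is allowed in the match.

The unique candidate consistent with the amplitudes is Sdg(w1). Key observation: steps 1-6 multiply out to the identity, so the circuit reduces to the remaining gates.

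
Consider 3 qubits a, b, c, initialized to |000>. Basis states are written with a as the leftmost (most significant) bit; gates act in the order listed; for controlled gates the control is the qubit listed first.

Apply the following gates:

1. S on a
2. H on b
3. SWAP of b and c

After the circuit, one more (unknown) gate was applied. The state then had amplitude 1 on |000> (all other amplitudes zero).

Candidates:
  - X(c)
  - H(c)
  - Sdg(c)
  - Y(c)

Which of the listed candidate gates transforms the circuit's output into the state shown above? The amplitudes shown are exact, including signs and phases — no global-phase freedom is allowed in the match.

The applied gate was H(c).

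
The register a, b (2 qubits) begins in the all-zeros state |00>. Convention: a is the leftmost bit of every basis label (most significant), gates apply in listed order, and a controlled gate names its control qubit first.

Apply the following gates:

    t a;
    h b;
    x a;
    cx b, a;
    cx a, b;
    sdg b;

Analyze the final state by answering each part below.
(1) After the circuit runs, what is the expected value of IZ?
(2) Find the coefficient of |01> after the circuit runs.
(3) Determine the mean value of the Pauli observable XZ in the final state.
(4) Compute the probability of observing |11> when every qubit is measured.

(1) The observable IZ averages to -1.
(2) The amplitude on |01> is -sqrt(2)*I/2.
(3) The expectation value of XZ is -1.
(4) A full measurement returns |11> with probability 1/2.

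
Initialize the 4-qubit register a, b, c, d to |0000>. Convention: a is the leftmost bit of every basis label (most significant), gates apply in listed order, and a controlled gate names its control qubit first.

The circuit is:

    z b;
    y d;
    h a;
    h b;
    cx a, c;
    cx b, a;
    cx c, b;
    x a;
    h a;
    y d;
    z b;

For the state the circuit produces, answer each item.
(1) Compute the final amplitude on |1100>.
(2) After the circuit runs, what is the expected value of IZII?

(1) The amplitude on |1100> is -sqrt(2)/4.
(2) In the final state, IZII has expectation 0.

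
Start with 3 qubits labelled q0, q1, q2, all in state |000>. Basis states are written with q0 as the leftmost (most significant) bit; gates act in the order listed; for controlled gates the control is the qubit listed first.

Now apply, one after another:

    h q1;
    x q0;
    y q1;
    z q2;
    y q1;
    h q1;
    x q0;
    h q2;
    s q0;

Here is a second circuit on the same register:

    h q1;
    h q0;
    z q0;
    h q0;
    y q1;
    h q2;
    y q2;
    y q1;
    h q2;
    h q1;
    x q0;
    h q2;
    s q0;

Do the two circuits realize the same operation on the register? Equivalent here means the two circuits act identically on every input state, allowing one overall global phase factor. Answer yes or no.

No, they are not equivalent — no single phase factor reconciles the two unitaries.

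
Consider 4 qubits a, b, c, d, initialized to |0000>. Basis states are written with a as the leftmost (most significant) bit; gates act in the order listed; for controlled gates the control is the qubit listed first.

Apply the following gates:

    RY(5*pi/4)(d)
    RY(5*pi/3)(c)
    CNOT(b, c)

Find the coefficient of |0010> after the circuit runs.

The final state's coefficient on |0010> equals -sqrt(2 - sqrt(2))/4.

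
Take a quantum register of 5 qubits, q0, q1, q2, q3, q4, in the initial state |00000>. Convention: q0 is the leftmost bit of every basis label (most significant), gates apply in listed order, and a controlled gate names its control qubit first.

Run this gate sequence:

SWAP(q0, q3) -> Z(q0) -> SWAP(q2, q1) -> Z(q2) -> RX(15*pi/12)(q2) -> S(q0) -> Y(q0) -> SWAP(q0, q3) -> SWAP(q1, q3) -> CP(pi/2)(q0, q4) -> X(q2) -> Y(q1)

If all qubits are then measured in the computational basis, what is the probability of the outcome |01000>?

Outcome |01000> occurs with probability 0.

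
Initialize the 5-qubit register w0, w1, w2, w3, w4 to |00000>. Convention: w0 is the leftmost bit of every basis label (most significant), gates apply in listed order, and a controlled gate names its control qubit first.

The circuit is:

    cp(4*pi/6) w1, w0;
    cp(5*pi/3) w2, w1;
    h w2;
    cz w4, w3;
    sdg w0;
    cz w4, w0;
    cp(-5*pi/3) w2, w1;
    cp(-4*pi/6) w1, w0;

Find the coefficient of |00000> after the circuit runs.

|00000> carries amplitude sqrt(2)/2 in the final state.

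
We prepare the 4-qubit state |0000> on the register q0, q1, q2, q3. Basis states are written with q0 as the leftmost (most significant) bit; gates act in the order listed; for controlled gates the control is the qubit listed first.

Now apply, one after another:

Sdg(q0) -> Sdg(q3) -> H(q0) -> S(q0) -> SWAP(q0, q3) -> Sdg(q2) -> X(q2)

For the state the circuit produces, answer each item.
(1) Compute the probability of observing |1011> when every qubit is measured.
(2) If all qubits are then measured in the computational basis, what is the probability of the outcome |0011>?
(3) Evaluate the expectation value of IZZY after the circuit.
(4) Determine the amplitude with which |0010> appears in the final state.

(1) Outcome |1011> occurs with probability 0.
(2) Outcome |0011> occurs with probability 1/2.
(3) The observable IZZY averages to -1.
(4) The amplitude on |0010> is sqrt(2)/2.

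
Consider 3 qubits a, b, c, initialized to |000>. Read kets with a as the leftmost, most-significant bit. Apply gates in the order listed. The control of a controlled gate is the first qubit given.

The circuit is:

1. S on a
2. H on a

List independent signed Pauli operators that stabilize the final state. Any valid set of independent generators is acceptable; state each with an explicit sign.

One valid set of independent stabilizer generators is +XII, +IZI, +IIZ (any independent generating set of the same group is equally correct).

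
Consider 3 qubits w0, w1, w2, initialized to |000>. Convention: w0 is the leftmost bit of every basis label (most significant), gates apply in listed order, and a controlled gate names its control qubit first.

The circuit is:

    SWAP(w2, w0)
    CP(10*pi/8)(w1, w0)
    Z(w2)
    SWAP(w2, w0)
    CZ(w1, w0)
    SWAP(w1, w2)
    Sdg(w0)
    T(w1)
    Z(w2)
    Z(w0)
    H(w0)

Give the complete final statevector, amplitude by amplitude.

The resulting statevector has amplitude sqrt(2)/2 on |000>, sqrt(2)/2 on |100>, and 0 on every other basis state.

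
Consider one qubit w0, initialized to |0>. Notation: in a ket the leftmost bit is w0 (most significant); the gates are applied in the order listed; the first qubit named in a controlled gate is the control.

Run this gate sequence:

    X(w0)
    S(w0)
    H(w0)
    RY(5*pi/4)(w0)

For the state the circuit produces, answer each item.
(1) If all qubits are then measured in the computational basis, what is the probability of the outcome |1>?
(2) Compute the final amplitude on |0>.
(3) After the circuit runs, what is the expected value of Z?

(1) A full measurement returns |1> with probability sqrt(2)/4 + 1/2.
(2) The amplitude on |0> is -sqrt(2)*I*sqrt(2 - sqrt(2))/4 + sqrt(2)*I*sqrt(sqrt(2) + 2)/4.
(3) The expectation value of Z is -sqrt(2)/2.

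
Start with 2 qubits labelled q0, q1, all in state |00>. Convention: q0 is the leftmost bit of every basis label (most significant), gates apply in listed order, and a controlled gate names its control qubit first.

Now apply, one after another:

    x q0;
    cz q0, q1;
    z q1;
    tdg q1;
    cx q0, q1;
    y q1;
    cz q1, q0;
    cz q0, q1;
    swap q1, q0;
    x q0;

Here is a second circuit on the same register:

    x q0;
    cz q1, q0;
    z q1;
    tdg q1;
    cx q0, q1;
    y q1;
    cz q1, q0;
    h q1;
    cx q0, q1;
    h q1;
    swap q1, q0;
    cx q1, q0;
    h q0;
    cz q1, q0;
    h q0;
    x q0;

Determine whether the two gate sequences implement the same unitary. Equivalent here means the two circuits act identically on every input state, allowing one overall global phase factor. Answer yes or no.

Yes: on every input state the two circuits agree up to one overall phase factor.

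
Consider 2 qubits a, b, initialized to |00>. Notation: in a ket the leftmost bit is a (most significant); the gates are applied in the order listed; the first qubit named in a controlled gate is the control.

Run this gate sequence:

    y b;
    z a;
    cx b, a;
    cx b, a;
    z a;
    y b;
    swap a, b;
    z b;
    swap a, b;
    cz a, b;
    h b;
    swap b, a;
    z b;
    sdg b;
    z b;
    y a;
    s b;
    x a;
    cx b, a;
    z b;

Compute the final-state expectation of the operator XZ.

In the final state, XZ has expectation -1. Key observation: gates 2-5 undo each other exactly, leaving only the rest of the circuit to track.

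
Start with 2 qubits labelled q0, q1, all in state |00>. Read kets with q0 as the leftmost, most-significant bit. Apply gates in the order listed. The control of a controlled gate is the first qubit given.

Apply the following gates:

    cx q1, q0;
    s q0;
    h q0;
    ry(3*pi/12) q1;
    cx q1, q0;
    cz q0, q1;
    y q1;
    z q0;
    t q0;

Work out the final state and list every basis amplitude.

After the circuit, the state carries amplitude -I*sqrt(4 - 2*sqrt(2))/4 on |00>, I*sqrt(2*sqrt(2) + 4)/4 on |01>, -sqrt(4 - 2*sqrt(2))*exp(3*I*pi/4)/4 on |10>, -sqrt(2*sqrt(2) + 4)*exp(3*I*pi/4)/4 on |11>.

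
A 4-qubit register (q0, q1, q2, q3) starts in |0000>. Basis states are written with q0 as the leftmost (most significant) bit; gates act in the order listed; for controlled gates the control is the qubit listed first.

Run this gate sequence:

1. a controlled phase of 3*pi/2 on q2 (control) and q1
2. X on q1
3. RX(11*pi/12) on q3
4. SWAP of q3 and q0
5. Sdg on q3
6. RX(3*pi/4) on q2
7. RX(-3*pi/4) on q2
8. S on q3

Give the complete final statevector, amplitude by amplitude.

The resulting statevector has amplitude -sqrt(6 - 3*sqrt(2))/4 + sqrt(sqrt(2) + 2)/4 on |0100>, -I*sqrt(3*sqrt(2) + 6)/4 - I*sqrt(2 - sqrt(2))/4 on |1100>, and 0 on every other basis state. Key observation: gates 5-8 undo each other exactly, leaving only the rest of the circuit to track.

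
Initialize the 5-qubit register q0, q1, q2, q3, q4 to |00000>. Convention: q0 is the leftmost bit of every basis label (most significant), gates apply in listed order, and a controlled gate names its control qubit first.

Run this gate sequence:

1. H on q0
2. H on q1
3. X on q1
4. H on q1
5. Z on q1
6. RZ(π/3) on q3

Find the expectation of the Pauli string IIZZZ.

The observable IIZZZ averages to 1.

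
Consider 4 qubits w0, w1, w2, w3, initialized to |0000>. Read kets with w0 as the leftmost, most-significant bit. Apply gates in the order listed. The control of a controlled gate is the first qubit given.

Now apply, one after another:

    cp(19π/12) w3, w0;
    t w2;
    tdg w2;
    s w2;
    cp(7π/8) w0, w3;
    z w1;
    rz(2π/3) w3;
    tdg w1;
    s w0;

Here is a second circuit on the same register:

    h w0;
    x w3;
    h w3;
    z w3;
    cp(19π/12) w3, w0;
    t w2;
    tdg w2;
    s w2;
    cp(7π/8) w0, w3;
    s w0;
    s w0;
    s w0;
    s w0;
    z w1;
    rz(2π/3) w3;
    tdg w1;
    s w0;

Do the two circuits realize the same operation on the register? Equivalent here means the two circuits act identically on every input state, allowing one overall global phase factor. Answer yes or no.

No, they are not equivalent — no single phase factor reconciles the two unitaries.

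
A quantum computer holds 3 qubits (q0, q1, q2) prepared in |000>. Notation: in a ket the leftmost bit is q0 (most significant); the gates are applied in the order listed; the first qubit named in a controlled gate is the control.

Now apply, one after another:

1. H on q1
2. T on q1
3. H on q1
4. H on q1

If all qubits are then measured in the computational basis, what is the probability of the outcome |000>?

A full measurement returns |000> with probability 1/2. Key observation: steps 3-4 multiply out to the identity, so the circuit reduces to the remaining gates.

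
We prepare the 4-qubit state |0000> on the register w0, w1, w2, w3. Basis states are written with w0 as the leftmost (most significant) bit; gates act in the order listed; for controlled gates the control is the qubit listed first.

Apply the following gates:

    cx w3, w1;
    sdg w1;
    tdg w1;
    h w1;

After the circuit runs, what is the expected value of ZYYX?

The expectation value of ZYYX is 0.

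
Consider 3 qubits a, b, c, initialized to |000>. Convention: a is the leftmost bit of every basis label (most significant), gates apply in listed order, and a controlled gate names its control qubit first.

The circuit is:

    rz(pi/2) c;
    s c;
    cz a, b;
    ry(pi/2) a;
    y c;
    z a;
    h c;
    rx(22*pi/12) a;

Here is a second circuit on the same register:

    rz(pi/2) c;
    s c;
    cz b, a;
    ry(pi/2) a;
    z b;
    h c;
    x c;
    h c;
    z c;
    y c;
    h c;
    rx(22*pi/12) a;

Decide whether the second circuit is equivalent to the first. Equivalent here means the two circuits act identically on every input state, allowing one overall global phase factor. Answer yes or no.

No: there is an input state on which the two circuits produce genuinely different outputs (not merely differing by a phase).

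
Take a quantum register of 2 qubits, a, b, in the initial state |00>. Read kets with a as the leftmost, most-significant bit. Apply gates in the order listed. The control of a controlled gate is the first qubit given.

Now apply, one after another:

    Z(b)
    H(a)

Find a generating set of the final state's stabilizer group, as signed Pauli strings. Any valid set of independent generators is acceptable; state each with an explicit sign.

One valid set of independent stabilizer generators is +XI, +IZ (any independent generating set of the same group is equally correct).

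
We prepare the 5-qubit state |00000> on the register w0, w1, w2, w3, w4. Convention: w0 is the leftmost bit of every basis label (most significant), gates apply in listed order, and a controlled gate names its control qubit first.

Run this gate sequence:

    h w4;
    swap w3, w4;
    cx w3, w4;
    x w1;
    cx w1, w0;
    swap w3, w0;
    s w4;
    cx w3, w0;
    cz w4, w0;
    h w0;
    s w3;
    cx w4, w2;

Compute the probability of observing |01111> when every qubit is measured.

Outcome |01111> occurs with probability 1/4.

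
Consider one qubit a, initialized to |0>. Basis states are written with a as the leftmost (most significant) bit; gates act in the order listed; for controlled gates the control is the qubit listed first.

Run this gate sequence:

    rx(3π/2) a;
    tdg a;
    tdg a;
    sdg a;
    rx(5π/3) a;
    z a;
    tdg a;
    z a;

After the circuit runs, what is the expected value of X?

The observable X averages to -sqrt(2)/4.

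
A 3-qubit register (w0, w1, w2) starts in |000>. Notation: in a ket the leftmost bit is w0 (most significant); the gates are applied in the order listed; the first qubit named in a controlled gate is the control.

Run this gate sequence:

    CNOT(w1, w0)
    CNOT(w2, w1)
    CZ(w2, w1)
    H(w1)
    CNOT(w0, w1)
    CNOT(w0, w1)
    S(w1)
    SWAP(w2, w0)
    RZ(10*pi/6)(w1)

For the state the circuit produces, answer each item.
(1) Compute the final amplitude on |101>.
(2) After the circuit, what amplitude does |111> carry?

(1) The final state's coefficient on |101> equals 0. Key observation: steps 5-6 multiply out to the identity, so the circuit reduces to the remaining gates.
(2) The final state's coefficient on |111> equals 0.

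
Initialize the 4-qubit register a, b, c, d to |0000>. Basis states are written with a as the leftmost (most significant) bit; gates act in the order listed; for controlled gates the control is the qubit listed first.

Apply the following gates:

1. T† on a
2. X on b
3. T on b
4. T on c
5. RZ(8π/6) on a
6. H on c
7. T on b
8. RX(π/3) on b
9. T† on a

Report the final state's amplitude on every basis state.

The resulting statevector has amplitude -sqrt(2)*exp(I*pi/3)/4 on |0000>, -sqrt(2)*exp(I*pi/3)/4 on |0010>, -sqrt(6)*exp(5*I*pi/6)/4 on |0100>, -sqrt(6)*exp(5*I*pi/6)/4 on |0110>, and 0 on every other basis state.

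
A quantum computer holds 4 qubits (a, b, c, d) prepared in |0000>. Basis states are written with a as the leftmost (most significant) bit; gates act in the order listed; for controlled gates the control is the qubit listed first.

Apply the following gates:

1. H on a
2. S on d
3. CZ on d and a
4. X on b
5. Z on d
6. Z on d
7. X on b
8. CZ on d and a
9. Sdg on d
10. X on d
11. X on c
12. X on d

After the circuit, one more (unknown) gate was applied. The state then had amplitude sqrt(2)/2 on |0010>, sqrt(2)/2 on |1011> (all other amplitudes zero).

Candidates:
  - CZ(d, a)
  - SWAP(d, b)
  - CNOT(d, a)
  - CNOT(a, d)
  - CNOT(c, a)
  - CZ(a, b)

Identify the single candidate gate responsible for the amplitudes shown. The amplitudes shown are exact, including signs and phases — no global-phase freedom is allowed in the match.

It was CNOT(a, d) that produced the state shown. Key observation: gates 2-9 undo each other exactly, leaving only the rest of the circuit to track.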